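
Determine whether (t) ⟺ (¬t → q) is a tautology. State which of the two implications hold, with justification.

Only the forward direction holds.

[⇒] Assume the antecedent. If q is true, ¬t → q reduces to true regardless of the other variables. If q is false, the antecedent forces (q = F, t = T), and ¬t → q holds there. Either way ¬t → q holds.

[⇐] This fails. Under q = T, t = F, the left side is false but the right side is true.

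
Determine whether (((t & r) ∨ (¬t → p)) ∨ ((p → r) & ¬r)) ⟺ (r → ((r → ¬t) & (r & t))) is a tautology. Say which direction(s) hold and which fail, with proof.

(⇒) fails; (⇐) holds.

Forward direction. This fails. Under p = T, t = F, r = T, the left side is true but the right side is false.

Converse. Assume the antecedent. If p is true, the consequent reduces to true regardless of the other variables. If p is false, the antecedent forces (p = F, t = F, r = F) or (p = F, t = T, r = F), and the consequent holds there. Either way the consequent holds.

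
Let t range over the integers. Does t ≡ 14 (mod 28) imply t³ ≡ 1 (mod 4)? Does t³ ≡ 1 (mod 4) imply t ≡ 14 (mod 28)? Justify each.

Both directions fail.

Forward direction. This fails: take t = 14. Then 14 ≡ 14 (mod 28), but 14³ = 2744 ≡ 0 (mod 4), not 1.

Converse. This fails: take t = 1. Then 1³ = 1 ≡ 1 (mod 4), yet 1 ≡ 1 (mod 28), not 14.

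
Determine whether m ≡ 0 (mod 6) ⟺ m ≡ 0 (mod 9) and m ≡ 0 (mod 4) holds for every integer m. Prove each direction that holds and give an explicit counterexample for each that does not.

Only the converse holds.

(⇐) If m ≡ 0 (mod 9) and m ≡ 0 (mod 4), then by the Chinese remainder theorem m ≡ 0 (mod 36). Since 0 ≡ 0 (mod 6) and 6 ∣ 36, we get m ≡ 0 (mod 6).

(⇒) This fails: m = 6 gives 6 ≡ 0 (mod 6) but 6 ≡ 6 (mod 9), so the conjunction on the right does not hold.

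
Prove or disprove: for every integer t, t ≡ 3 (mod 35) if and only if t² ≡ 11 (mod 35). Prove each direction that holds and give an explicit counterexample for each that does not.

Neither implication holds.

Forward direction. This fails: take t = 3. Then 3 ≡ 3 (mod 35), but 3² = 9 ≡ 9 (mod 35), not 11.

Converse. This fails: take t = 9. Then 9² = 81 ≡ 11 (mod 35), yet 9 ≡ 9 (mod 35), not 3.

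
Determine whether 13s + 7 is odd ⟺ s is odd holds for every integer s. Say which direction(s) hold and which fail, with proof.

Both directions fail.

(→) This fails: s = 2 gives 13s + 7 = 33, which is odd, but 2 is even, not odd.

(←) This also fails: s = 3 is odd, but 13s + 7 = 46 is even, not odd.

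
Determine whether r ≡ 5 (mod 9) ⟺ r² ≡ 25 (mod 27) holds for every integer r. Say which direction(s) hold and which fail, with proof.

(⇒) fails and (⇐) fails.

(→) This fails: take r = 14. Then 14 ≡ 5 (mod 9), but 14² = 196 ≡ 7 (mod 27), not 25.

(←) This fails: take r = 22. Then 22² = 484 ≡ 25 (mod 27), yet 22 ≡ 4 (mod 9), not 5.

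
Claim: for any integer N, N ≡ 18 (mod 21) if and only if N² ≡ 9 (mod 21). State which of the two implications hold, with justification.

Only the forward implication holds.

(⟹) Suppose N ≡ 18 (mod 21). Write N = 21j + 18. Then (21j + 18)² = 441j² + 756j + 324 = 21(21j² + 36j + 15) + 9, so N² ≡ 9 (mod 21).

(⟸) This fails: take N = 3. Then 3² = 9 ≡ 9 (mod 21), yet 3 ≡ 3 (mod 21), not 18.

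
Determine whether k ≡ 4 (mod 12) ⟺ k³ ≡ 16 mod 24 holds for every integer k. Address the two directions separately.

(→) Suppose k ≡ 4 (mod 12). Working modulo 24, k ∈ {4, 16}; for each such r, r³ ≡ 16 (mod 24).

(←) This fails: take k = 10. Then 10³ = 1000 ≡ 16 (mod 24), yet 10 ≡ 10 (mod 12), not 4.

Only the forward direction holds.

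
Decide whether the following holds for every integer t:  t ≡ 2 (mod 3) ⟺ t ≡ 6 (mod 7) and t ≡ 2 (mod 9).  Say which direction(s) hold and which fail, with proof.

The forward direction fails; the converse holds.

[⇐] If t ≡ 6 (mod 7) and t ≡ 2 (mod 9), then by the Chinese remainder theorem t ≡ 20 (mod 63). Since 20 ≡ 2 (mod 3) and 3 ∣ 63, we get t ≡ 2 (mod 3).

[⇒] This fails: t = 2 gives 2 ≡ 2 (mod 3) but 2 ≡ 2 (mod 7), so the conjunction on the right does not hold.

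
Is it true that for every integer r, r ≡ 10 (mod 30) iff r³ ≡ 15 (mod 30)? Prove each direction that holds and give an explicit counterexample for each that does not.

(→) This fails: take r = 10. Then 10 ≡ 10 (mod 30), but 10³ = 1000 ≡ 10 (mod 30), not 15.

(←) This fails: take r = 15. Then 15³ = 3375 ≡ 15 (mod 30), yet 15 ≡ 15 (mod 30), not 10.

Neither implication holds.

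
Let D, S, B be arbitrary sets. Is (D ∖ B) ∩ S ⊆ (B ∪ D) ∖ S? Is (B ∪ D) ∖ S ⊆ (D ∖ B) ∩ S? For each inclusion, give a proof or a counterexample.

Neither inclusion holds.

(⊆) This inclusion fails. Take D = {1}, S = {1}, B = ∅; then 1 ∈ (D ∖ B) ∩ S but 1 ∉ (B ∪ D) ∖ S.

(⊇) This inclusion fails. Take D = {1}, S = ∅, B = ∅; then 1 ∈ (B ∪ D) ∖ S but 1 ∉ (D ∖ B) ∩ S.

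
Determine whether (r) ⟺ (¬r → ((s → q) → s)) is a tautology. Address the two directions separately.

Only the forward direction holds.

(⟹) Assume the antecedent. If s is true, ¬r → ((s → q) → s) reduces to true regardless of the other variables. If s is false, the antecedent forces (s = F, r = T, q = F) or (s = F, r = T, q = T), and ¬r → ((s → q) → s) holds there. Either way ¬r → ((s → q) → s) holds.

(⟸) This fails. Under s = T, r = F, q = F, the left side is false but the right side is true.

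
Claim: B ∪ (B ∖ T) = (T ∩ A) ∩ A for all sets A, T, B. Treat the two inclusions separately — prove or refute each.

(⊆) fails and (⊇) fails.

(⟹) This inclusion fails. Take A = ∅, T = ∅, B = {1}; then 1 ∈ B ∪ (B ∖ T) but 1 ∉ (T ∩ A) ∩ A.

(⟸) This inclusion fails. Take A = {1}, T = {1}, B = ∅; then 1 ∈ (T ∩ A) ∩ A but 1 ∉ B ∪ (B ∖ T).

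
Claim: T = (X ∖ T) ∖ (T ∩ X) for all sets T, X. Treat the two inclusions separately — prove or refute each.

Neither inclusion holds.

Forward inclusion. This inclusion fails. Take T = {1}, X = ∅; then 1 ∈ T but 1 ∉ (X ∖ T) ∖ (T ∩ X).

Reverse inclusion. This inclusion fails. Take T = ∅, X = {1}; then 1 ∈ (X ∖ T) ∖ (T ∩ X) but 1 ∉ T.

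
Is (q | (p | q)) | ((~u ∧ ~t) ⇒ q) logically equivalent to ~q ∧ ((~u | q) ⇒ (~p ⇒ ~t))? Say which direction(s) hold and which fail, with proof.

(⇒) fails and (⇐) fails.

(⇒) This fails. Under t = T, u = F, p = F, q = F, the left side is true but the right side is false.

(⇐) This fails. Under t = F, u = F, p = F, q = F, the left side is false but the right side is true.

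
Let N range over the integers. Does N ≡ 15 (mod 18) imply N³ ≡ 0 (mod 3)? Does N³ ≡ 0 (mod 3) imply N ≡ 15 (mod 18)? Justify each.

Forward direction. Suppose N ≡ 15 (mod 18). Then N³ ≡ 15³ = 3375 (mod 18), and since 3 ∣ 18, also N³ ≡ 0 (mod 3).

Converse. This fails: take N = 0. Then 0³ = 0 ≡ 0 (mod 3), yet 0 ≡ 0 (mod 18), not 15.

Only the forward implication holds.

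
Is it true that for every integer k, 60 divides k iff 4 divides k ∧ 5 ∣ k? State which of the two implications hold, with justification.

(⟹) If 60 ∣ k, write k = 60q. Since 60 = 15·4, k = 4·(15q), so 4 ∣ k; and since 60 = 12·5, k = 5·(12q), so 5 ∣ k.

(⟸) This fails: take k = 20. Both 4 ∣ 20 and 5 ∣ 20, yet 20 is not a multiple of 60 (since 20 = 0·60 + 20), so 60 ∤ 20.

(⇒) holds; (⇐) fails.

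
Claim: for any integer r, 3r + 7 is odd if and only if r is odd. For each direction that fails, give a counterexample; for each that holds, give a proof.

Neither direction holds.

(⇒) This fails: r = 2 gives 3r + 7 = 13, which is odd, but 2 is even, not odd.

(⇐) This also fails: r = 5 is odd, but 3r + 7 = 22 is even, not odd.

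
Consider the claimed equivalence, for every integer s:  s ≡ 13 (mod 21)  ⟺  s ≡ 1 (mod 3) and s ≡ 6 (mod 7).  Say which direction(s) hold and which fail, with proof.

(⇒) Suppose s ≡ 13 (mod 21); write s = 21j + 13. Since 3 ∣ 21, reducing mod 3 gives s ≡ 13 ≡ 1 (mod 3); since 7 ∣ 21, reducing mod 7 gives s ≡ 13 ≡ 6 (mod 7).

(⇐) Conversely, if s ≡ 1 (mod 3) and s ≡ 6 (mod 7), then by the Chinese remainder theorem s ≡ 13 (mod 21). This is exactly s ≡ 13 (mod 21).

The biconditional holds.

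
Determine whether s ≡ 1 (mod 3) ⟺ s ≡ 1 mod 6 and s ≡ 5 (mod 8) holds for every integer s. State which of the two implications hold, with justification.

Forward direction. This fails: s = 1 gives 1 ≡ 1 (mod 3) but 1 ≡ 1 (mod 8), so the conjunction on the right does not hold.

Converse. If s ≡ 1 (mod 6) and s ≡ 5 (mod 8), then by the Chinese remainder theorem s ≡ 13 (mod 24). Since 13 ≡ 1 (mod 3) and 3 ∣ 24, we get s ≡ 1 (mod 3).

(⇒) fails; (⇐) holds.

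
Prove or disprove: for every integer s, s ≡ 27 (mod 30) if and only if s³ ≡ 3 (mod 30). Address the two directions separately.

Equivalent; both directions hold.

(⟹) Suppose s ≡ 27 (mod 30). Write s = 30j + 27. Then (30j + 27)³ = 27000j³ + 72900j² + 65610j + 19683 = 30(900j³ + 2430j² + 2187j + 656) + 3, so s³ ≡ 3 (mod 30).

(⟸) Conversely, suppose s³ ≡ 3 (mod 30). The only residue r in {0, …, 29} with r³ ≡ 3 (mod 30) is r = 27, so s ≡ 27 (mod 30).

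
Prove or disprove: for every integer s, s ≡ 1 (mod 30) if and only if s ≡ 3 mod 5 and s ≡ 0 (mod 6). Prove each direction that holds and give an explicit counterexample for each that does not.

(⇒) fails and (⇐) fails.

[⇒] This fails: s = 1 gives 1 ≡ 1 (mod 30) but 1 ≡ 1 (mod 5), so the conjunction on the right does not hold.

[⇐] This fails: s = 18 satisfies both congruences on the right (18 ≡ 3 mod 5 and 18 ≡ 0 mod 6) yet 18 ≡ 18 (mod 30), not 1.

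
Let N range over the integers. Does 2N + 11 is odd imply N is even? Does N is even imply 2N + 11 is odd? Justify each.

[⇒] This fails: take N = 1. Then 2N + 11 = 13, which is odd, yet N = 1 is odd, not even.

[⇐] Suppose N is even. Since 2 is even, 2N is even for every N, so 2N + 11 has the same parity as 11, which is odd. Hence 2N + 11 is odd.

Only the reverse direction holds.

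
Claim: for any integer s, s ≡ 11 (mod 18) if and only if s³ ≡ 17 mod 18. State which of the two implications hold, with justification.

(⇒) Suppose s ≡ 11 (mod 18). Write s = 18j + 11. Then (18j + 11)³ = 5832j³ + 10692j² + 6534j + 1331 = 18(324j³ + 594j² + 363j + 73) + 17, so s³ ≡ 17 (mod 18).

(⇐) This fails: take s = 5. Then 5³ = 125 ≡ 17 (mod 18), yet 5 ≡ 5 (mod 18), not 11.

Only the forward implication holds.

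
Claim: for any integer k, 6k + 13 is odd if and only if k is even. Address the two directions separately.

Not equivalent: only (⇐) holds.

[⇒] This fails: take k = 1. Then 6k + 13 = 19, which is odd, yet k = 1 is odd, not even.

[⇐] Suppose k is even. Since 6 is even, 6k is even for every k, so 6k + 13 has the same parity as 13, which is odd. Hence 6k + 13 is odd.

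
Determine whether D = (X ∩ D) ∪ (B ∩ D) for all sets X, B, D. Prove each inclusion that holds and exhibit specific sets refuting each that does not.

The sets are not equal: only the reverse inclusion holds.

(⟸) Let x ∈ (X ∩ D) ∪ (B ∩ D). Then either x ∈ X ∩ D and x ∉ B; or x ∈ B ∩ D and x ∉ X; or x ∈ X ∩ B ∩ D. In each case x ∈ D, so (X ∩ D) ∪ (B ∩ D) ⊆ D.

(⟹) This inclusion fails. Take X = ∅, B = ∅, D = {1}; then 1 ∈ D but 1 ∉ (X ∩ D) ∪ (B ∩ D).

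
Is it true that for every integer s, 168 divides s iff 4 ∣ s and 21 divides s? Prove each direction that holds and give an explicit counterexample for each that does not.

Only the forward direction holds.

(←) This fails: take s = 84. Both 4 ∣ 84 and 21 ∣ 84, yet 84 is not a multiple of 168 (since 84 = 0·168 + 84), so 168 ∤ 84.

(→) If 168 ∣ s, write s = 168q. Since 168 = 42·4, s = 4·(42q), so 4 ∣ s; and since 168 = 8·21, s = 21·(8q), so 21 ∣ s.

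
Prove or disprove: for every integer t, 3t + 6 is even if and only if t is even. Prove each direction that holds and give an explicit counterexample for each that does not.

(→) Suppose 3t + 6 is even. Since 3 is odd, 3t and t have the same parity, so 3t + 6 ≡ t + 6 (mod 2). As 6 is even, 3t + 6 is even exactly when t is even. Thus t is even.

(←) Conversely, suppose t is even; write t = 2j. Then 3t + 6 = 3·(2j) + 6 = 2·3j + 6, which is even.

Both directions hold.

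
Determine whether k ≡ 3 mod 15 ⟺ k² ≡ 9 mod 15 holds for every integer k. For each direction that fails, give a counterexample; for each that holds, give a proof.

The forward direction holds; the converse fails.

[⇒] Suppose k ≡ 3 mod 15. Write k = 15j + 3. Then (15j + 3)² = 225j² + 90j + 9 = 15(15j² + 6j) + 9, so k² ≡ 9 (mod 15).

[⇐] This fails: take k = 12. Then 12² = 144 ≡ 9 (mod 15), yet 12 ≡ 12 (mod 15), not 3.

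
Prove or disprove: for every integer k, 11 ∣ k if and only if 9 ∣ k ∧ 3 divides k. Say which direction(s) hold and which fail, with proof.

(⇒) fails and (⇐) fails.

(→) This fails: take k = 11. Certainly 11 ∣ 11, but 9 ∤ 11.

(←) This fails: take k = 9. Both 9 ∣ 9 and 3 ∣ 9, yet 9 is not a multiple of 11 (since 9 = 0·11 + 9), so 11 ∤ 9.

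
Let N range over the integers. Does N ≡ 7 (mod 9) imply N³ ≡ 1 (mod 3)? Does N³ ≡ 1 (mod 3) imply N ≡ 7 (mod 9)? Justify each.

Converse. This fails: take N = 1. Then 1³ = 1 ≡ 1 (mod 3), yet 1 ≡ 1 (mod 9), not 7.

Forward direction. Suppose N ≡ 7 (mod 9). Then N³ ≡ 7³ = 343 (mod 9), and since 3 ∣ 9, also N³ ≡ 1 (mod 3).

Only the forward implication holds.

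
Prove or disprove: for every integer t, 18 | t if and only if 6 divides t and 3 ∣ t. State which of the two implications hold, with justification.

(⇒) holds; (⇐) fails.

Forward direction. If 18 ∣ t, write t = 18q. Since 18 = 3·6, t = 6·(3q), so 6 ∣ t; and since 18 = 6·3, t = 3·(6q), so 3 ∣ t.

Converse. This fails: take t = 6. Both 6 ∣ 6 and 3 ∣ 6, yet 6 is not a multiple of 18 (since 6 = 0·18 + 6), so 18 ∤ 6.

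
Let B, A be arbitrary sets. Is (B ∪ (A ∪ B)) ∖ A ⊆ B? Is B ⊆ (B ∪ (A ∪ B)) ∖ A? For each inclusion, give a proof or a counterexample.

(⊆) Let x ∈ (B ∪ (A ∪ B)) ∖ A. Then x ∈ B and x ∉ A, from which x ∈ B.

(⊇) This inclusion fails. Take B = {1}, A = {1}; then 1 ∈ B but 1 ∉ (B ∪ (A ∪ B)) ∖ A.

(⊆) holds; (⊇) fails.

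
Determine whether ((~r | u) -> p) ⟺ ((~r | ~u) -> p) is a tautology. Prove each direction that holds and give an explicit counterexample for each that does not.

[⇒] This fails. Under p = F, u = F, r = T, the left side is true but the right side is false.

[⇐] This fails. Under p = F, u = T, r = T, the left side is false but the right side is true.

Neither direction holds.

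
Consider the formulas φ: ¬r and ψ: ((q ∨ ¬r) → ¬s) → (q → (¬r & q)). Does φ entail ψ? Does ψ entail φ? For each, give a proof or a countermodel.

(→) Assume the antecedent. If s is true, the consequent reduces to true regardless of the other variables. If s is false, the antecedent forces (s = F, q = F, r = F) or (s = F, q = T, r = F), and the consequent holds there. Either way the consequent holds.

(←) This fails. Under s = F, q = F, r = T, the left side is false but the right side is true.

The forward direction holds; the converse fails.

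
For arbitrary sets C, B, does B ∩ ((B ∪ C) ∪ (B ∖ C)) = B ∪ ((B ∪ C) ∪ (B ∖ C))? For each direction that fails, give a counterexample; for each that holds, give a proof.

(⟹) Let x ∈ B ∩ ((B ∪ C) ∪ (B ∖ C)). Then either x ∈ B and x ∉ C; or x ∈ C ∩ B. In each case x ∈ B ∪ ((B ∪ C) ∪ (B ∖ C)), so B ∩ ((B ∪ C) ∪ (B ∖ C)) ⊆ B ∪ ((B ∪ C) ∪ (B ∖ C)).

(⟸) This inclusion fails. Take C = {1}, B = ∅; then 1 ∈ B ∪ ((B ∪ C) ∪ (B ∖ C)) but 1 ∉ B ∩ ((B ∪ C) ∪ (B ∖ C)).

Only the forward inclusion holds.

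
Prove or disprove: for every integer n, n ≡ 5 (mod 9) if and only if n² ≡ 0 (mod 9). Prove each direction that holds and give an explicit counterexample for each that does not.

Neither direction holds.

[⇒] This fails: take n = 5. Then 5 ≡ 5 (mod 9), but 5² = 25 ≡ 7 (mod 9), not 0.

[⇐] This fails: take n = 0. Then 0² = 0 ≡ 0 (mod 9), yet 0 ≡ 0 (mod 9), not 5.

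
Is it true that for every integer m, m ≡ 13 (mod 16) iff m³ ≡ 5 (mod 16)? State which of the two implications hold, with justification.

(⟹) Suppose m ≡ 13 (mod 16). Write m = 16j + 13. Then (16j + 13)³ = 4096j³ + 9984j² + 8112j + 2197 = 16(256j³ + 624j² + 507j + 137) + 5, so m³ ≡ 5 (mod 16).

(⟸) Conversely, suppose m³ ≡ 5 (mod 16). The only residue r in {0, …, 15} with r³ ≡ 5 (mod 16) is r = 13, so m ≡ 13 (mod 16).

Equivalent; both directions hold.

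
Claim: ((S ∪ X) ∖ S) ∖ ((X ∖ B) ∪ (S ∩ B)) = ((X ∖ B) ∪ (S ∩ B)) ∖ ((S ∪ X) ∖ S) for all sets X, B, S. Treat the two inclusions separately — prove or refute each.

(⊆) fails and (⊇) fails.

(⊆) This inclusion fails. Take X = {1}, B = {1}, S = ∅; then 1 ∈ ((S ∪ X) ∖ S) ∖ ((X ∖ B) ∪ (S ∩ B)) but 1 ∉ ((X ∖ B) ∪ (S ∩ B)) ∖ ((S ∪ X) ∖ S).

(⊇) This inclusion fails. Take X = {1}, B = ∅, S = {1}; then 1 ∈ ((X ∖ B) ∪ (S ∩ B)) ∖ ((S ∪ X) ∖ S) but 1 ∉ ((S ∪ X) ∖ S) ∖ ((X ∖ B) ∪ (S ∩ B)).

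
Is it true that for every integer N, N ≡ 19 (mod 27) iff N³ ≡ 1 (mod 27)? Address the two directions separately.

(⟹) Suppose N ≡ 19 (mod 27). Write N = 27j + 19. Then (27j + 19)³ = 19683j³ + 41553j² + 29241j + 6859 = 27(729j³ + 1539j² + 1083j + 254) + 1, so N³ ≡ 1 (mod 27).

(⟸) This fails: take N = 1. Then 1³ = 1 ≡ 1 (mod 27), yet 1 ≡ 1 (mod 27), not 19.

(⇒) holds; (⇐) fails.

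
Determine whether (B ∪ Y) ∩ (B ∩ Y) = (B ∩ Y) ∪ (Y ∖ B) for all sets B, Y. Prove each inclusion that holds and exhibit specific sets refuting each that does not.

(⟹) Let x ∈ (B ∪ Y) ∩ (B ∩ Y). Then x ∈ B ∩ Y, from which x ∈ (B ∩ Y) ∪ (Y ∖ B).

(⟸) This inclusion fails. Take B = ∅, Y = {1}; then 1 ∈ (B ∩ Y) ∪ (Y ∖ B) but 1 ∉ (B ∪ Y) ∩ (B ∩ Y).

The sets are not equal: only the forward inclusion holds.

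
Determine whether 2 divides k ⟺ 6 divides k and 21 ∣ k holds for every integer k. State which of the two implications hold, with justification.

The forward direction fails; the converse holds.

(→) This fails: take k = 2. Certainly 2 ∣ 2, but 6 ∤ 2.

(←) Suppose 6 ∣ k and 21 ∣ k. Any common multiple of 6 and 21 is a multiple of their lcm; here lcm(6, 21) = 6·21/gcd(6, 21) = 126/3 = 42, so 42 ∣ k. Since 2 ∣ 42, it follows that 2 ∣ k.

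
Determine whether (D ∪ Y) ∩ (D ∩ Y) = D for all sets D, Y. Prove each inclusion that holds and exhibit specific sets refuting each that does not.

(⊆) holds; (⊇) fails.

(⊇) This inclusion fails. Take D = {1}, Y = ∅; then 1 ∈ D but 1 ∉ (D ∪ Y) ∩ (D ∩ Y).

(⊆) Let x ∈ (D ∪ Y) ∩ (D ∩ Y). Then x ∈ D ∩ Y, from which x ∈ D.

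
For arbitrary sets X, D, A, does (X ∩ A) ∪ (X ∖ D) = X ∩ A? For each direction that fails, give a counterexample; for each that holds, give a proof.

(⊆) fails; (⊇) holds.

(⊇) Let x ∈ X ∩ A. Then either x ∈ X ∩ A and x ∉ D; or x ∈ X ∩ D ∩ A. In each case x ∈ (X ∩ A) ∪ (X ∖ D), so X ∩ A ⊆ (X ∩ A) ∪ (X ∖ D).

(⊆) This inclusion fails. Take X = {1}, D = ∅, A = ∅; then 1 ∈ (X ∩ A) ∪ (X ∖ D) but 1 ∉ X ∩ A.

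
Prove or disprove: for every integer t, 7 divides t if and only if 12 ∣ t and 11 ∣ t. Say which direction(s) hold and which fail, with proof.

Neither implication holds.

(→) This fails: take t = 7. Certainly 7 ∣ 7, but 12 ∤ 7.

(←) This fails: take t = 132. Both 12 ∣ 132 and 11 ∣ 132, yet 132 is not a multiple of 7 (since 132 = 18·7 + 6), so 7 ∤ 132.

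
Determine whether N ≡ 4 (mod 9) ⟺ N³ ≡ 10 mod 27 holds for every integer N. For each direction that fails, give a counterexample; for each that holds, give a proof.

(⇒) Suppose N ≡ 4 (mod 9). Working modulo 27, N ∈ {4, 13, 22}; for each such r, r³ ≡ 10 (mod 27).

(⇐) Conversely, the residues r modulo 27 with r³ ≡ 10 (mod 27) are exactly {4, 13, 22}, and each is ≡ 4 (mod 9).

Both implications hold.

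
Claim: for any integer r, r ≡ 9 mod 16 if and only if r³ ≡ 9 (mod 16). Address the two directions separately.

(→) Suppose r ≡ 9 mod 16. Write r = 16j + 9. Then (16j + 9)³ = 4096j³ + 6912j² + 3888j + 729 = 16(256j³ + 432j² + 243j + 45) + 9, so r³ ≡ 9 (mod 16).

(←) Conversely, suppose r³ ≡ 9 (mod 16). The only residue r in {0, …, 15} with r³ ≡ 9 (mod 16) is r = 9, so r ≡ 9 (mod 16).

Both directions hold.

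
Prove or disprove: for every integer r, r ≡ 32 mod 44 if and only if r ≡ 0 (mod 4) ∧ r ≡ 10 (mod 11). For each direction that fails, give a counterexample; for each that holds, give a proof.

The biconditional holds.

(⇒) Suppose r ≡ 32 (mod 44); write r = 44j + 32. Since 4 ∣ 44, reducing mod 4 gives r ≡ 32 ≡ 0 (mod 4); since 11 ∣ 44, reducing mod 11 gives r ≡ 32 ≡ 10 (mod 11).

(⇐) Conversely, if r ≡ 0 (mod 4) and r ≡ 10 (mod 11), then by the Chinese remainder theorem r ≡ 32 (mod 44). This is exactly r ≡ 32 (mod 44).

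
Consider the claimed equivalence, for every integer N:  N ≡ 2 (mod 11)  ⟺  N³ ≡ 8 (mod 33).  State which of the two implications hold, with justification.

(⇒) fails; (⇐) holds.

(←) The residues r modulo 33 with r³ ≡ 8 (mod 33) are exactly {2}, and each is ≡ 2 (mod 11).

(→) This fails: take N = 13. Then 13 ≡ 2 (mod 11), but 13³ = 2197 ≡ 19 (mod 33), not 8.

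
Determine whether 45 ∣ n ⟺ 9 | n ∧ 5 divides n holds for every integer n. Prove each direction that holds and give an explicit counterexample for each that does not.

Forward direction. If 45 ∣ n, write n = 45q. Since 45 = 5·9, n = 9·(5q), so 9 ∣ n; and since 45 = 9·5, n = 5·(9q), so 5 ∣ n.

Converse. Suppose 9 ∣ n and 5 ∣ n. Any common multiple of 9 and 5 is a multiple of their lcm; here gcd(9, 5) = 1, so lcm(9, 5) = 9·5 = 45, so 45 ∣ n.

Both directions hold.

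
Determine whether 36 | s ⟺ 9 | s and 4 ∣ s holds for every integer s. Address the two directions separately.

Equivalent; both directions hold.

[⇒] If 36 ∣ s, write s = 36q. Since 36 = 4·9, s = 9·(4q), so 9 ∣ s; and since 36 = 9·4, s = 4·(9q), so 4 ∣ s.

[⇐] Suppose 9 ∣ s and 4 ∣ s. Any common multiple of 9 and 4 is a multiple of their lcm; here gcd(9, 4) = 1, so lcm(9, 4) = 9·4 = 36, so 36 ∣ s.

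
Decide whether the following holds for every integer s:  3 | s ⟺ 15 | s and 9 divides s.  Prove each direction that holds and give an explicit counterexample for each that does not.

Only the reverse direction holds.

(⟹) This fails: take s = 3. Certainly 3 ∣ 3, but 15 ∤ 3.

(⟸) Suppose 15 ∣ s and 9 ∣ s. Any common multiple of 15 and 9 is a multiple of their lcm; here lcm(15, 9) = 15·9/gcd(15, 9) = 135/3 = 45, so 45 ∣ s. Since 3 ∣ 45, it follows that 3 ∣ s.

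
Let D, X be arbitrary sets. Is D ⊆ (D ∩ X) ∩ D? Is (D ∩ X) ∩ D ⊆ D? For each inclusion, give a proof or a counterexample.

Only the reverse inclusion holds.

(⊆) This inclusion fails. Take D = {1}, X = ∅; then 1 ∈ D but 1 ∉ (D ∩ X) ∩ D.

(⊇) Let x ∈ (D ∩ X) ∩ D. Then x ∈ D ∩ X, from which x ∈ D.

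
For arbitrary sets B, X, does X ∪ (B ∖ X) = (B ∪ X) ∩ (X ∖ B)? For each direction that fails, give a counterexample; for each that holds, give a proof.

The sets are not equal: only the reverse inclusion holds.

Forward inclusion. This inclusion fails. Take B = {1}, X = ∅; then 1 ∈ X ∪ (B ∖ X) but 1 ∉ (B ∪ X) ∩ (X ∖ B).

Reverse inclusion. Let x ∈ (B ∪ X) ∩ (X ∖ B). Then x ∈ X and x ∉ B, from which x ∈ X ∪ (B ∖ X).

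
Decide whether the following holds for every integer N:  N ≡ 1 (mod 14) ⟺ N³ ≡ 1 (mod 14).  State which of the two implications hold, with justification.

Forward direction. Suppose N ≡ 1 (mod 14). Write N = 14j + 1. Then (14j + 1)³ = 2744j³ + 588j² + 42j + 1 = 14(196j³ + 42j² + 3j) + 1, so N³ ≡ 1 (mod 14).

Converse. This fails: take N = 9. Then 9³ = 729 ≡ 1 (mod 14), yet 9 ≡ 9 (mod 14), not 1.

(⇒) holds; (⇐) fails.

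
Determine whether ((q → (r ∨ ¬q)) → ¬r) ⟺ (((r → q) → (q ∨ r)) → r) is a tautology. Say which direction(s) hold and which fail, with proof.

Forward direction. This fails. Under q = T, r = F, the left side is true but the right side is false.

Converse. This fails. Under q = F, r = T, the left side is false but the right side is true.

Neither implication holds.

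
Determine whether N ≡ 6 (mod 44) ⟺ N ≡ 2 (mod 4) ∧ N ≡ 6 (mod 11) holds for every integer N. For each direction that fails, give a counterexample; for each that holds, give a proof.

Equivalent; both directions hold.

(⟹) Suppose N ≡ 6 (mod 44); write N = 44j + 6. Since 4 ∣ 44, reducing mod 4 gives N ≡ 6 ≡ 2 (mod 4); since 11 ∣ 44, reducing mod 11 gives N ≡ 6 (mod 11).

(⟸) Conversely, if N ≡ 2 (mod 4) and N ≡ 6 (mod 11), then by the Chinese remainder theorem N ≡ 6 (mod 44). This is exactly N ≡ 6 (mod 44).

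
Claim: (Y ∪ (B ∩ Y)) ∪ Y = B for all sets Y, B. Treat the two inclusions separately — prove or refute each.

(⊆) This inclusion fails. Take Y = {1}, B = ∅; then 1 ∈ (Y ∪ (B ∩ Y)) ∪ Y but 1 ∉ B.

(⊇) This inclusion fails. Take Y = ∅, B = {1}; then 1 ∈ B but 1 ∉ (Y ∪ (B ∩ Y)) ∪ Y.

(⊆) fails and (⊇) fails.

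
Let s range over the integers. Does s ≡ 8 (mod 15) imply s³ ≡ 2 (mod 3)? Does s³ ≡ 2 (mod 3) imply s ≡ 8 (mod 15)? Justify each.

Only the forward implication holds.

[⇒] Suppose s ≡ 8 (mod 15). Then s³ ≡ 8³ = 512 (mod 15), and since 3 ∣ 15, also s³ ≡ 2 (mod 3).

[⇐] This fails: take s = 2. Then 2³ = 8 ≡ 2 (mod 3), yet 2 ≡ 2 (mod 15), not 8.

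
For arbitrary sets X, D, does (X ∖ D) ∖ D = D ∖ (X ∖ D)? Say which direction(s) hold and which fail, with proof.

(⊆) fails and (⊇) fails.

Forward inclusion. This inclusion fails. Take X = {1}, D = ∅; then 1 ∈ (X ∖ D) ∖ D but 1 ∉ D ∖ (X ∖ D).

Reverse inclusion. This inclusion fails. Take X = ∅, D = {1}; then 1 ∈ D ∖ (X ∖ D) but 1 ∉ (X ∖ D) ∖ D.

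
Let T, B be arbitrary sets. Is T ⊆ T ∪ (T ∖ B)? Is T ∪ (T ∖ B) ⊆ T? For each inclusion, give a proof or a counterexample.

The two sets are equal.

Forward inclusion. Let x ∈ T. Then either x ∈ T and x ∉ B; or x ∈ T ∩ B. In each case x ∈ T ∪ (T ∖ B), so T ⊆ T ∪ (T ∖ B).

Reverse inclusion. Let x ∈ T ∪ (T ∖ B). Then either x ∈ T and x ∉ B; or x ∈ T ∩ B. In each case x ∈ T, so T ∪ (T ∖ B) ⊆ T.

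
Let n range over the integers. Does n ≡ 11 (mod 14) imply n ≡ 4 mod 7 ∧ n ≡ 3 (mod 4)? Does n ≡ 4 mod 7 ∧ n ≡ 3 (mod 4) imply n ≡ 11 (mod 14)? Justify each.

[⇐] If n ≡ 4 (mod 7) and n ≡ 3 (mod 4), then by the Chinese remainder theorem n ≡ 11 (mod 28). Since 11 ≡ 11 (mod 14) and 14 ∣ 28, we get n ≡ 11 (mod 14).

[⇒] This fails: n = 25 gives 25 ≡ 11 (mod 14) but 25 ≡ 1 (mod 4), so the conjunction on the right does not hold.

(⇒) fails; (⇐) holds.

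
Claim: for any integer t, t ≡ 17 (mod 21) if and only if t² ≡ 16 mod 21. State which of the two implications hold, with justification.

(→) Suppose t ≡ 17 (mod 21). Write t = 21j + 17. Then (21j + 17)² = 441j² + 714j + 289 = 21(21j² + 34j + 13) + 16, so t² ≡ 16 (mod 21).

(←) This fails: take t = 4. Then 4² = 16 ≡ 16 (mod 21), yet 4 ≡ 4 (mod 21), not 17.

Only the forward implication holds.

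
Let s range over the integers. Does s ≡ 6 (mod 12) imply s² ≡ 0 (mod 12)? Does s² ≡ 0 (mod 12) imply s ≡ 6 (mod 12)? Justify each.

Forward direction. Suppose s ≡ 6 (mod 12). Write s = 12j + 6. Then (12j + 6)² = 144j² + 144j + 36 = 12(12j² + 12j + 3) + 0, so s² ≡ 0 (mod 12).

Converse. This fails: take s = 0. Then 0² = 0 ≡ 0 (mod 12), yet 0 ≡ 0 (mod 12), not 6.

Only the forward direction holds.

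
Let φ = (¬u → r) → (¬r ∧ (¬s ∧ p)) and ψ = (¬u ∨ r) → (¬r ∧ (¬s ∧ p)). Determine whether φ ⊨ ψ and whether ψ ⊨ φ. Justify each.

(→) This fails. Under r = F, s = F, u = F, p = F, the left side is true but the right side is false.

(←) This fails. Under r = F, s = F, u = T, p = F, the left side is false but the right side is true.

Neither direction holds.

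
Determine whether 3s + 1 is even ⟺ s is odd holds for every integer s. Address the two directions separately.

Equivalent; both directions hold.

Converse. Suppose s is odd; write s = 2j + 1. Then 3s + 1 = 3·(2j + 1) + 1 = 2·3j + 4, which is even.

Forward direction. Suppose 3s + 1 is even. Since 3 is odd, 3s and s have the same parity, so 3s + 1 ≡ s + 1 (mod 2). As 1 is odd, 3s + 1 is even exactly when s is odd. Thus s is odd.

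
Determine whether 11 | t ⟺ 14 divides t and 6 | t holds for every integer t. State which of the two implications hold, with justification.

Forward direction. This fails: take t = 11. Certainly 11 ∣ 11, but 14 ∤ 11.

Converse. This fails: take t = 42. Both 14 ∣ 42 and 6 ∣ 42, yet 42 is not a multiple of 11 (since 42 = 3·11 + 9), so 11 ∤ 42.

Neither implication holds.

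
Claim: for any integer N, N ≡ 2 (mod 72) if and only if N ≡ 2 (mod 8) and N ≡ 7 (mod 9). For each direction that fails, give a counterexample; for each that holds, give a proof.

(⇒) This fails: N = 2 gives 2 ≡ 2 (mod 72) but 2 ≡ 2 (mod 9), so the conjunction on the right does not hold.

(⇐) This fails: N = 34 satisfies both congruences on the right (34 ≡ 2 mod 8 and 34 ≡ 7 mod 9) yet 34 ≡ 34 (mod 72), not 2.

(⇒) fails and (⇐) fails.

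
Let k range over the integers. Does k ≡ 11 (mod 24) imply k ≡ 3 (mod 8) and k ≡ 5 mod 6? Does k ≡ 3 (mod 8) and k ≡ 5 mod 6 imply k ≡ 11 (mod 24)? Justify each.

(⟹) Suppose k ≡ 11 (mod 24); write k = 24j + 11. Since 8 ∣ 24, reducing mod 8 gives k ≡ 11 ≡ 3 (mod 8); since 6 ∣ 24, reducing mod 6 gives k ≡ 11 ≡ 5 (mod 6).

(⟸) Conversely, if k ≡ 3 (mod 8) and k ≡ 5 (mod 6), then by the Chinese remainder theorem k ≡ 11 (mod 24). This is exactly k ≡ 11 (mod 24).

Both implications hold.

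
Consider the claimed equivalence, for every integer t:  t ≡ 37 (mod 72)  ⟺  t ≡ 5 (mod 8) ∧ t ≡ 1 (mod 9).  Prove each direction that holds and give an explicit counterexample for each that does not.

Both implications hold.

Forward direction. Suppose t ≡ 37 (mod 72); write t = 72j + 37. Since 8 ∣ 72, reducing mod 8 gives t ≡ 37 ≡ 5 (mod 8); since 9 ∣ 72, reducing mod 9 gives t ≡ 37 ≡ 1 (mod 9).

Converse. If t ≡ 5 (mod 8) and t ≡ 1 (mod 9), then by the Chinese remainder theorem t ≡ 37 (mod 72). This is exactly t ≡ 37 (mod 72).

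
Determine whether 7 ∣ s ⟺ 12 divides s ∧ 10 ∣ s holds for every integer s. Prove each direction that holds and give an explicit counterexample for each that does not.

(⟹) This fails: take s = 7. Certainly 7 ∣ 7, but 12 ∤ 7.

(⟸) This fails: take s = 60. Both 12 ∣ 60 and 10 ∣ 60, yet 60 is not a multiple of 7 (since 60 = 8·7 + 4), so 7 ∤ 60.

(⇒) fails and (⇐) fails.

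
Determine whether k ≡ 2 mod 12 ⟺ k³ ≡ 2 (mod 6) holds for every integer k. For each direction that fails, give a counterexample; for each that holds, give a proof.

The forward direction holds; the converse fails.

[⇒] Suppose k ≡ 2 (mod 12). Then k³ ≡ 2³ = 8 (mod 12), and since 6 ∣ 12, also k³ ≡ 2 (mod 6).

[⇐] This fails: take k = 8. Then 8³ = 512 ≡ 2 (mod 6), yet 8 ≡ 8 (mod 12), not 2.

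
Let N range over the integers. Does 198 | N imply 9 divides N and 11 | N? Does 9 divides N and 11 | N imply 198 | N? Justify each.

Converse. This fails: take N = 99. Both 9 ∣ 99 and 11 ∣ 99, yet 99 is not a multiple of 198 (since 99 = 0·198 + 99), so 198 ∤ 99.

Forward direction. If 198 ∣ N, write N = 198q. Since 198 = 22·9, N = 9·(22q), so 9 ∣ N; and since 198 = 18·11, N = 11·(18q), so 11 ∣ N.

Not equivalent: only (⇒) holds.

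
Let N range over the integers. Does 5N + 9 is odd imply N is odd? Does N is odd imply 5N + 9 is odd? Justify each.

Both directions fail.

Forward direction. This fails: N = 4 gives 5N + 9 = 29, which is odd, but 4 is even, not odd.

Converse. This also fails: N = 3 is odd, but 5N + 9 = 24 is even, not odd.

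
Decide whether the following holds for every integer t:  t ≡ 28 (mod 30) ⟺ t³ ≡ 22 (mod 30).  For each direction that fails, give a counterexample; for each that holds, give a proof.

Both directions hold; the statement is true.

(⟹) Suppose t ≡ 28 (mod 30). Write t = 30j + 28. Then (30j + 28)³ = 27000j³ + 75600j² + 70560j + 21952 = 30(900j³ + 2520j² + 2352j + 731) + 22, so t³ ≡ 22 (mod 30).

(⟸) Conversely, suppose t³ ≡ 22 (mod 30). The only residue r in {0, …, 29} with r³ ≡ 22 (mod 30) is r = 28, so t ≡ 28 (mod 30).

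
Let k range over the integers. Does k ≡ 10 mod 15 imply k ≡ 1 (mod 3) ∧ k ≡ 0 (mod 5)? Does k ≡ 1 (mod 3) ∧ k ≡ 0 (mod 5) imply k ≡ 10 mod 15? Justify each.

Forward direction. Suppose k ≡ 10 (mod 15); write k = 15j + 10. Since 3 ∣ 15, reducing mod 3 gives k ≡ 10 ≡ 1 (mod 3); since 5 ∣ 15, reducing mod 5 gives k ≡ 10 ≡ 0 (mod 5).

Converse. If k ≡ 1 (mod 3) and k ≡ 0 (mod 5), then by the Chinese remainder theorem k ≡ 10 (mod 15). This is exactly k ≡ 10 (mod 15).

Both implications hold.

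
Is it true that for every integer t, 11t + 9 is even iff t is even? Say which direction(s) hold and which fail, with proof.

Forward direction. This fails: t = 7 gives 11t + 9 = 86, which is even, but 7 is odd, not even.

Converse. This also fails: t = 2 is even, but 11t + 9 = 31 is odd, not even.

Both directions fail.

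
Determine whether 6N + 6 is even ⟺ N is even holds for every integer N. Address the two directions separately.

(⇒) fails; (⇐) holds.

Forward direction. This fails: take N = 7. Then 6N + 6 = 48, which is even, yet N = 7 is odd, not even.

Converse. Suppose N is even. Since 6 is even, 6N is even for every N, so 6N + 6 has the same parity as 6, which is even. Hence 6N + 6 is even.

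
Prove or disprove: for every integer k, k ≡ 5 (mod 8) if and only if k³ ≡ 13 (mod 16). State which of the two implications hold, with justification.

Only the reverse direction holds.

[⇒] This fails: take k = 13. Then 13 ≡ 5 (mod 8), but 13³ = 2197 ≡ 5 (mod 16), not 13.

[⇐] Conversely, the residues r modulo 16 with r³ ≡ 13 (mod 16) are exactly {5}, and each is ≡ 5 (mod 8).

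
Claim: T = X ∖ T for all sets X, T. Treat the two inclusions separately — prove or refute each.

(⊆) This inclusion fails. Take X = ∅, T = {1}; then 1 ∈ T but 1 ∉ X ∖ T.

(⊇) This inclusion fails. Take X = {1}, T = ∅; then 1 ∈ X ∖ T but 1 ∉ T.

Neither inclusion holds.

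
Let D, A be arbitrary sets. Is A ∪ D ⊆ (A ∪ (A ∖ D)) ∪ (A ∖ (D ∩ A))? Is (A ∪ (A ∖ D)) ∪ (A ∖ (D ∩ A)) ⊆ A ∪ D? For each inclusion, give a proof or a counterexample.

(⟹) This inclusion fails. Take D = {1}, A = ∅; then 1 ∈ A ∪ D but 1 ∉ (A ∪ (A ∖ D)) ∪ (A ∖ (D ∩ A)).

(⟸) Let x ∈ (A ∪ (A ∖ D)) ∪ (A ∖ (D ∩ A)). Then either x ∈ A and x ∉ D; or x ∈ D ∩ A. In each case x ∈ A ∪ D, so (A ∪ (A ∖ D)) ∪ (A ∖ (D ∩ A)) ⊆ A ∪ D.

(⊆) fails; (⊇) holds.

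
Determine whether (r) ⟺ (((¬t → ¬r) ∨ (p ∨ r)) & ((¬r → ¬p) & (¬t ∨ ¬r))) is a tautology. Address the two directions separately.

Both directions fail.

(→) This fails. Under r = T, p = F, t = T, the left side is true but the right side is false.

(←) This fails. Under r = F, p = F, t = F, the left side is false but the right side is true.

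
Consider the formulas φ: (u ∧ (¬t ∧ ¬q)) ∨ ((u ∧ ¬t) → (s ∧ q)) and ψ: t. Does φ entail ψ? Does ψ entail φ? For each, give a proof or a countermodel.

Only the reverse direction holds.

(⇒) This fails. Under t = F, q = F, s = F, u = F, the left side is true but the right side is false.

(⇐) Assume the antecedent. If t is true, the consequent reduces to true regardless of the other variables. If t is false, the antecedent cannot hold. Either way the consequent holds.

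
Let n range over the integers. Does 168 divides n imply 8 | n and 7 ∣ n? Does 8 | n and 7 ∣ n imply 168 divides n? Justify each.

Only the forward implication holds.

[⇒] If 168 ∣ n, write n = 168q. Since 168 = 21·8, n = 8·(21q), so 8 ∣ n; and since 168 = 24·7, n = 7·(24q), so 7 ∣ n.

[⇐] This fails: take n = 56. Both 8 ∣ 56 and 7 ∣ 56, yet 56 is not a multiple of 168 (since 56 = 0·168 + 56), so 168 ∤ 56.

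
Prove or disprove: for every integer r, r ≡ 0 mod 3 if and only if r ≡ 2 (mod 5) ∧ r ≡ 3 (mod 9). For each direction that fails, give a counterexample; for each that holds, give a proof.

Only the converse holds.

Converse. If r ≡ 2 (mod 5) and r ≡ 3 (mod 9), then by the Chinese remainder theorem r ≡ 12 (mod 45). Since 12 ≡ 0 (mod 3) and 3 ∣ 45, we get r ≡ 0 (mod 3).

Forward direction. This fails: r = 0 gives 0 ≡ 0 (mod 3) but 0 ≡ 0 (mod 5), so the conjunction on the right does not hold.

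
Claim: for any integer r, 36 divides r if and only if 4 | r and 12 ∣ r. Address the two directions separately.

Only the forward implication holds.

(→) If 36 ∣ r, write r = 36q. Since 36 = 9·4, r = 4·(9q), so 4 ∣ r; and since 36 = 3·12, r = 12·(3q), so 12 ∣ r.

(←) This fails: take r = 12. Both 4 ∣ 12 and 12 ∣ 12, yet 12 is not a multiple of 36 (since 12 = 0·36 + 12), so 36 ∤ 12.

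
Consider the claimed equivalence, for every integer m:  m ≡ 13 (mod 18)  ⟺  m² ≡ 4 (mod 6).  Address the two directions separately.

Neither implication holds.

[⇒] This fails: take m = 13. Then 13 ≡ 13 (mod 18), but 13² = 169 ≡ 1 (mod 6), not 4.

[⇐] This fails: take m = 2. Then 2² = 4 ≡ 4 (mod 6), yet 2 ≡ 2 (mod 18), not 13.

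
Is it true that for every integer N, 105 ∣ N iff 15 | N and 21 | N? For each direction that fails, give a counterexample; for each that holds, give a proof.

[⇒] If 105 ∣ N, write N = 105q. Since 105 = 7·15, N = 15·(7q), so 15 ∣ N; and since 105 = 5·21, N = 21·(5q), so 21 ∣ N.

[⇐] Suppose 15 ∣ N and 21 ∣ N. Any common multiple of 15 and 21 is a multiple of their lcm; here lcm(15, 21) = 15·21/gcd(15, 21) = 315/3 = 105, so 105 ∣ N.

Equivalent; both directions hold.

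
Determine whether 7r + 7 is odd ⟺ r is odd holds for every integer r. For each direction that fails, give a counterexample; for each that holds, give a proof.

Forward direction. This fails: r = 6 gives 7r + 7 = 49, which is odd, but 6 is even, not odd.

Converse. This also fails: r = 3 is odd, but 7r + 7 = 28 is even, not odd.

Neither implication holds.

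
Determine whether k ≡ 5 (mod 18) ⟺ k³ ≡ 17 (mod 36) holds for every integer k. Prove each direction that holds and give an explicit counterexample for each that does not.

Neither direction holds.

(⟹) This fails: take k = 23. Then 23 ≡ 5 (mod 18), but 23³ = 12167 ≡ 35 (mod 36), not 17.

(⟸) This fails: take k = 17. Then 17³ = 4913 ≡ 17 (mod 36), yet 17 ≡ 17 (mod 18), not 5.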